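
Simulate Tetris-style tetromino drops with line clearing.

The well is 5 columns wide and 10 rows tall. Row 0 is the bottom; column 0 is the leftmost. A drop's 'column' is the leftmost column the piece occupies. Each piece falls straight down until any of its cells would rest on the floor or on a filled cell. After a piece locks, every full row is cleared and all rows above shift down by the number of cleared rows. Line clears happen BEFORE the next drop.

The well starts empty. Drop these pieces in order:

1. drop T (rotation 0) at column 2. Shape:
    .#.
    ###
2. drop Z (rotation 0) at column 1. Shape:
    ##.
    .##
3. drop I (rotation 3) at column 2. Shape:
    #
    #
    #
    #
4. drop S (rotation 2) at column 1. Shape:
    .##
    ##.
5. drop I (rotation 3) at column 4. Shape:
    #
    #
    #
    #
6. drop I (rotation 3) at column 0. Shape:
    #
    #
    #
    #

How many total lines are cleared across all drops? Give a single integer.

Drop 1: T rot0 at col 2 lands with bottom-row=0; cleared 0 line(s) (total 0); column heights now [0 0 1 2 1], max=2
Drop 2: Z rot0 at col 1 lands with bottom-row=2; cleared 0 line(s) (total 0); column heights now [0 4 4 3 1], max=4
Drop 3: I rot3 at col 2 lands with bottom-row=4; cleared 0 line(s) (total 0); column heights now [0 4 8 3 1], max=8
Drop 4: S rot2 at col 1 lands with bottom-row=8; cleared 0 line(s) (total 0); column heights now [0 9 10 10 1], max=10
Drop 5: I rot3 at col 4 lands with bottom-row=1; cleared 0 line(s) (total 0); column heights now [0 9 10 10 5], max=10
Drop 6: I rot3 at col 0 lands with bottom-row=0; cleared 0 line(s) (total 0); column heights now [4 9 10 10 5], max=10

Answer: 0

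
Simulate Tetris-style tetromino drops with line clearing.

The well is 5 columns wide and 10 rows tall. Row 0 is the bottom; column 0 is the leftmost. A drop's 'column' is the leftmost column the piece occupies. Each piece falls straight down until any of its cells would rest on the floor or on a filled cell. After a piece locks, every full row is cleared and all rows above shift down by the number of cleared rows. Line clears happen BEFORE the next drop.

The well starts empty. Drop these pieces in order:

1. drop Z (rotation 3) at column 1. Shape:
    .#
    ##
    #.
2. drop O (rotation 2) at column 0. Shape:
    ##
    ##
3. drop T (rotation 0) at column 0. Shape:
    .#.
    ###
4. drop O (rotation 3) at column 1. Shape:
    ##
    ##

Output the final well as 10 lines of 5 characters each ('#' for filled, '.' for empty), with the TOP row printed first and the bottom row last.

Answer: .....
.....
.##..
.##..
.#...
###..
##...
###..
.##..
.#...

Derivation:
Drop 1: Z rot3 at col 1 lands with bottom-row=0; cleared 0 line(s) (total 0); column heights now [0 2 3 0 0], max=3
Drop 2: O rot2 at col 0 lands with bottom-row=2; cleared 0 line(s) (total 0); column heights now [4 4 3 0 0], max=4
Drop 3: T rot0 at col 0 lands with bottom-row=4; cleared 0 line(s) (total 0); column heights now [5 6 5 0 0], max=6
Drop 4: O rot3 at col 1 lands with bottom-row=6; cleared 0 line(s) (total 0); column heights now [5 8 8 0 0], max=8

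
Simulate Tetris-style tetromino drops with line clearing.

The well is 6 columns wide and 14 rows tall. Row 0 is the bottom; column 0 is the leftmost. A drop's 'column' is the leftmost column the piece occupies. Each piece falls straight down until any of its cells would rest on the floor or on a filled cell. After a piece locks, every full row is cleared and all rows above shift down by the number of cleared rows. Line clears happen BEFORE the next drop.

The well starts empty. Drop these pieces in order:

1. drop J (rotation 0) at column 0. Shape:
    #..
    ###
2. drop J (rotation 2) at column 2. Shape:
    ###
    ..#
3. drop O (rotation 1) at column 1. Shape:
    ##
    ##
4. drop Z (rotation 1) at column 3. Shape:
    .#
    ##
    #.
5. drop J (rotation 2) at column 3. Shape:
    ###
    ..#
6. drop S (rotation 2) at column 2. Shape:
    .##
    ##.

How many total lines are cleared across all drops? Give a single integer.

Drop 1: J rot0 at col 0 lands with bottom-row=0; cleared 0 line(s) (total 0); column heights now [2 1 1 0 0 0], max=2
Drop 2: J rot2 at col 2 lands with bottom-row=0; cleared 0 line(s) (total 0); column heights now [2 1 2 2 2 0], max=2
Drop 3: O rot1 at col 1 lands with bottom-row=2; cleared 0 line(s) (total 0); column heights now [2 4 4 2 2 0], max=4
Drop 4: Z rot1 at col 3 lands with bottom-row=2; cleared 0 line(s) (total 0); column heights now [2 4 4 4 5 0], max=5
Drop 5: J rot2 at col 3 lands with bottom-row=4; cleared 0 line(s) (total 0); column heights now [2 4 4 6 6 6], max=6
Drop 6: S rot2 at col 2 lands with bottom-row=6; cleared 0 line(s) (total 0); column heights now [2 4 7 8 8 6], max=8

Answer: 0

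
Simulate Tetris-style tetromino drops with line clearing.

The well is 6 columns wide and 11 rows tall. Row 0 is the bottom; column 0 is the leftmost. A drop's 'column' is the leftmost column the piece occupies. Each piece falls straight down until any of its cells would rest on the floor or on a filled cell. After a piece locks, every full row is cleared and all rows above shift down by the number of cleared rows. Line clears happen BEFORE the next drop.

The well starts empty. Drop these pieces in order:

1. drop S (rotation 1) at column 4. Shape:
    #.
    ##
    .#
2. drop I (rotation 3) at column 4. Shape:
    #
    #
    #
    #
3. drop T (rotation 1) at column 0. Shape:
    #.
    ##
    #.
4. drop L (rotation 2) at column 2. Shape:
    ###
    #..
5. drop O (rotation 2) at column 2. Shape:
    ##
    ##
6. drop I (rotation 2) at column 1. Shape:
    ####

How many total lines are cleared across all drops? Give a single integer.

Drop 1: S rot1 at col 4 lands with bottom-row=0; cleared 0 line(s) (total 0); column heights now [0 0 0 0 3 2], max=3
Drop 2: I rot3 at col 4 lands with bottom-row=3; cleared 0 line(s) (total 0); column heights now [0 0 0 0 7 2], max=7
Drop 3: T rot1 at col 0 lands with bottom-row=0; cleared 0 line(s) (total 0); column heights now [3 2 0 0 7 2], max=7
Drop 4: L rot2 at col 2 lands with bottom-row=6; cleared 0 line(s) (total 0); column heights now [3 2 8 8 8 2], max=8
Drop 5: O rot2 at col 2 lands with bottom-row=8; cleared 0 line(s) (total 0); column heights now [3 2 10 10 8 2], max=10
Drop 6: I rot2 at col 1 lands with bottom-row=10; cleared 0 line(s) (total 0); column heights now [3 11 11 11 11 2], max=11

Answer: 0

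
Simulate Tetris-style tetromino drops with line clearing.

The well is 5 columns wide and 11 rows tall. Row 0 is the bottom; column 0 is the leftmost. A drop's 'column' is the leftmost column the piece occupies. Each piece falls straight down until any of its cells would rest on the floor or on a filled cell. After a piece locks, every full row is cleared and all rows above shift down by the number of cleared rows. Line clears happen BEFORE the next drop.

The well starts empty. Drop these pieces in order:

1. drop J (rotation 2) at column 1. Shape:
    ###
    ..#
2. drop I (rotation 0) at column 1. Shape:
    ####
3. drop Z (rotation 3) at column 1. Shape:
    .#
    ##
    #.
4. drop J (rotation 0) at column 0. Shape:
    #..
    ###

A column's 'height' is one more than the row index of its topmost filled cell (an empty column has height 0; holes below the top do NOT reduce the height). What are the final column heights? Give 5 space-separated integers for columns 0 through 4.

Drop 1: J rot2 at col 1 lands with bottom-row=0; cleared 0 line(s) (total 0); column heights now [0 2 2 2 0], max=2
Drop 2: I rot0 at col 1 lands with bottom-row=2; cleared 0 line(s) (total 0); column heights now [0 3 3 3 3], max=3
Drop 3: Z rot3 at col 1 lands with bottom-row=3; cleared 0 line(s) (total 0); column heights now [0 5 6 3 3], max=6
Drop 4: J rot0 at col 0 lands with bottom-row=6; cleared 0 line(s) (total 0); column heights now [8 7 7 3 3], max=8

Answer: 8 7 7 3 3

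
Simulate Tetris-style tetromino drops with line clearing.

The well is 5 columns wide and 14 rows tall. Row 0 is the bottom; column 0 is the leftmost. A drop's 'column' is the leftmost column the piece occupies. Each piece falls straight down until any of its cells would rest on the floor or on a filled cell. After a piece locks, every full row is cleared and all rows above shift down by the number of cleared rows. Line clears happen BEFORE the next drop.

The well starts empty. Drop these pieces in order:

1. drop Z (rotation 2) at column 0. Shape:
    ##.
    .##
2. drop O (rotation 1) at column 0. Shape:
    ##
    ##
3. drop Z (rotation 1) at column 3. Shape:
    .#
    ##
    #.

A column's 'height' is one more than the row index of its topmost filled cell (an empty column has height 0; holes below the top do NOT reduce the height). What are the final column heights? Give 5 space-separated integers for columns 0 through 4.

Drop 1: Z rot2 at col 0 lands with bottom-row=0; cleared 0 line(s) (total 0); column heights now [2 2 1 0 0], max=2
Drop 2: O rot1 at col 0 lands with bottom-row=2; cleared 0 line(s) (total 0); column heights now [4 4 1 0 0], max=4
Drop 3: Z rot1 at col 3 lands with bottom-row=0; cleared 0 line(s) (total 0); column heights now [4 4 1 2 3], max=4

Answer: 4 4 1 2 3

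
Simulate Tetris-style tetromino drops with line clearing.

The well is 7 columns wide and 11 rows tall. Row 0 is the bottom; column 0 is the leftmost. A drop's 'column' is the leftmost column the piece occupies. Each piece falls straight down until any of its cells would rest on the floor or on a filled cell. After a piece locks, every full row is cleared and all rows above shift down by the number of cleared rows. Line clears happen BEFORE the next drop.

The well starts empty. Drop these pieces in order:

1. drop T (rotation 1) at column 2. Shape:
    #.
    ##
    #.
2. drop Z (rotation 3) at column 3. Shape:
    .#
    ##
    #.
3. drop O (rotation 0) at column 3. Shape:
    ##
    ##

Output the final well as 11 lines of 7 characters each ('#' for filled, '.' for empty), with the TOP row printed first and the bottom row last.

Drop 1: T rot1 at col 2 lands with bottom-row=0; cleared 0 line(s) (total 0); column heights now [0 0 3 2 0 0 0], max=3
Drop 2: Z rot3 at col 3 lands with bottom-row=2; cleared 0 line(s) (total 0); column heights now [0 0 3 4 5 0 0], max=5
Drop 3: O rot0 at col 3 lands with bottom-row=5; cleared 0 line(s) (total 0); column heights now [0 0 3 7 7 0 0], max=7

Answer: .......
.......
.......
.......
...##..
...##..
....#..
...##..
..##...
..##...
..#....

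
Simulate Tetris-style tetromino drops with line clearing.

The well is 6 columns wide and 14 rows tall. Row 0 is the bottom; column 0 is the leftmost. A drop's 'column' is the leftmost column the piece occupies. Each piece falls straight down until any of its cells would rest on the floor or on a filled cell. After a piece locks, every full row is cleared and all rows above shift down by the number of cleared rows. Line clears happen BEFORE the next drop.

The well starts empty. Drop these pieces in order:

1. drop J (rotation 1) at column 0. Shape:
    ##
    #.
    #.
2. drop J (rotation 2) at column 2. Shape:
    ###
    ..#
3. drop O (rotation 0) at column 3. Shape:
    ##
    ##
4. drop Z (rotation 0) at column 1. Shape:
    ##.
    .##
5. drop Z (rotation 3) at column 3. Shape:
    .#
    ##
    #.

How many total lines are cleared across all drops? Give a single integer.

Answer: 0

Derivation:
Drop 1: J rot1 at col 0 lands with bottom-row=0; cleared 0 line(s) (total 0); column heights now [3 3 0 0 0 0], max=3
Drop 2: J rot2 at col 2 lands with bottom-row=0; cleared 0 line(s) (total 0); column heights now [3 3 2 2 2 0], max=3
Drop 3: O rot0 at col 3 lands with bottom-row=2; cleared 0 line(s) (total 0); column heights now [3 3 2 4 4 0], max=4
Drop 4: Z rot0 at col 1 lands with bottom-row=4; cleared 0 line(s) (total 0); column heights now [3 6 6 5 4 0], max=6
Drop 5: Z rot3 at col 3 lands with bottom-row=5; cleared 0 line(s) (total 0); column heights now [3 6 6 7 8 0], max=8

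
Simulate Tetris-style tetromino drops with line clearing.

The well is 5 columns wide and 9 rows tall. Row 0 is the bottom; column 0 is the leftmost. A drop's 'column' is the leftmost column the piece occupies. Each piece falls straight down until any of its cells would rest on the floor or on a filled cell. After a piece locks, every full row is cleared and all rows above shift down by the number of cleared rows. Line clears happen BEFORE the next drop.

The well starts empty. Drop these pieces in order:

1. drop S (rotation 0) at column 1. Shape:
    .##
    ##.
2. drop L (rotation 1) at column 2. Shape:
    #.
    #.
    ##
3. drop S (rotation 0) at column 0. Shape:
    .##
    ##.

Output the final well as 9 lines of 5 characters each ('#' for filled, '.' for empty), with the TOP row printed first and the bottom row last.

Answer: .....
.....
.....
.##..
###..
..#..
..##.
..##.
.##..

Derivation:
Drop 1: S rot0 at col 1 lands with bottom-row=0; cleared 0 line(s) (total 0); column heights now [0 1 2 2 0], max=2
Drop 2: L rot1 at col 2 lands with bottom-row=2; cleared 0 line(s) (total 0); column heights now [0 1 5 3 0], max=5
Drop 3: S rot0 at col 0 lands with bottom-row=4; cleared 0 line(s) (total 0); column heights now [5 6 6 3 0], max=6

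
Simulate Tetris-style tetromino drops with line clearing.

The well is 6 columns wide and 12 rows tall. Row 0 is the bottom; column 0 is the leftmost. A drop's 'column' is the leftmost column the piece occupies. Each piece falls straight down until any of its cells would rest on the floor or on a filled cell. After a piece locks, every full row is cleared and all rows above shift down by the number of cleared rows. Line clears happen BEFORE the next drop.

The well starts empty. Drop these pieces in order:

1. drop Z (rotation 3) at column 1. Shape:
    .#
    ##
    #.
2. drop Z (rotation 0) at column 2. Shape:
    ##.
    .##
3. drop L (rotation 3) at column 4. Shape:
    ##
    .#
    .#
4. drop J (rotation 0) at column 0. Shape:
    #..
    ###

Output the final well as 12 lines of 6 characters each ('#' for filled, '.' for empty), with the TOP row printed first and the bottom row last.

Drop 1: Z rot3 at col 1 lands with bottom-row=0; cleared 0 line(s) (total 0); column heights now [0 2 3 0 0 0], max=3
Drop 2: Z rot0 at col 2 lands with bottom-row=2; cleared 0 line(s) (total 0); column heights now [0 2 4 4 3 0], max=4
Drop 3: L rot3 at col 4 lands with bottom-row=1; cleared 0 line(s) (total 0); column heights now [0 2 4 4 4 4], max=4
Drop 4: J rot0 at col 0 lands with bottom-row=4; cleared 0 line(s) (total 0); column heights now [6 5 5 4 4 4], max=6

Answer: ......
......
......
......
......
......
#.....
###...
..####
..####
.##..#
.#....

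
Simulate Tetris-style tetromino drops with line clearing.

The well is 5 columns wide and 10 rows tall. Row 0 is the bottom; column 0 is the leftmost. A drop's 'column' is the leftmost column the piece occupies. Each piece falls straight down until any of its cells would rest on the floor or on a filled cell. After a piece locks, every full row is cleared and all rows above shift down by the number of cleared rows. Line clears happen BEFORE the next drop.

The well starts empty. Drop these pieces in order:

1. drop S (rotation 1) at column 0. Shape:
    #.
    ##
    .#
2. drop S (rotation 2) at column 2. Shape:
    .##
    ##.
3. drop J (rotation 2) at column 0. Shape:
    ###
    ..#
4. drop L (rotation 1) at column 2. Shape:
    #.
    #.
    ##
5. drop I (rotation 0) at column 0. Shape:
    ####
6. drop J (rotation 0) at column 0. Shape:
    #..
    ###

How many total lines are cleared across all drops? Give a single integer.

Answer: 0

Derivation:
Drop 1: S rot1 at col 0 lands with bottom-row=0; cleared 0 line(s) (total 0); column heights now [3 2 0 0 0], max=3
Drop 2: S rot2 at col 2 lands with bottom-row=0; cleared 0 line(s) (total 0); column heights now [3 2 1 2 2], max=3
Drop 3: J rot2 at col 0 lands with bottom-row=2; cleared 0 line(s) (total 0); column heights now [4 4 4 2 2], max=4
Drop 4: L rot1 at col 2 lands with bottom-row=4; cleared 0 line(s) (total 0); column heights now [4 4 7 5 2], max=7
Drop 5: I rot0 at col 0 lands with bottom-row=7; cleared 0 line(s) (total 0); column heights now [8 8 8 8 2], max=8
Drop 6: J rot0 at col 0 lands with bottom-row=8; cleared 0 line(s) (total 0); column heights now [10 9 9 8 2], max=10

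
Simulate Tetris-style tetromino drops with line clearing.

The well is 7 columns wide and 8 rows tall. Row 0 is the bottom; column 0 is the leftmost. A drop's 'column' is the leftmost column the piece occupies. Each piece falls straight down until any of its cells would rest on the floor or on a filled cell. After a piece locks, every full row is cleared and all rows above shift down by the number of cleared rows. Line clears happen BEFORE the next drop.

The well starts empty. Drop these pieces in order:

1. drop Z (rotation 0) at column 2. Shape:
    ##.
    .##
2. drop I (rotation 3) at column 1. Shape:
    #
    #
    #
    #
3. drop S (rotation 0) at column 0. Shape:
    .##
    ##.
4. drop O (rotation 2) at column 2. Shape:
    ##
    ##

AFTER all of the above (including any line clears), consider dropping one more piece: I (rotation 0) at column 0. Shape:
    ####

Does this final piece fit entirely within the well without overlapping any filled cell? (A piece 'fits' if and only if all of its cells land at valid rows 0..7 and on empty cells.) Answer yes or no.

Drop 1: Z rot0 at col 2 lands with bottom-row=0; cleared 0 line(s) (total 0); column heights now [0 0 2 2 1 0 0], max=2
Drop 2: I rot3 at col 1 lands with bottom-row=0; cleared 0 line(s) (total 0); column heights now [0 4 2 2 1 0 0], max=4
Drop 3: S rot0 at col 0 lands with bottom-row=4; cleared 0 line(s) (total 0); column heights now [5 6 6 2 1 0 0], max=6
Drop 4: O rot2 at col 2 lands with bottom-row=6; cleared 0 line(s) (total 0); column heights now [5 6 8 8 1 0 0], max=8
Test piece I rot0 at col 0 (width 4): heights before test = [5 6 8 8 1 0 0]; fits = False

Answer: no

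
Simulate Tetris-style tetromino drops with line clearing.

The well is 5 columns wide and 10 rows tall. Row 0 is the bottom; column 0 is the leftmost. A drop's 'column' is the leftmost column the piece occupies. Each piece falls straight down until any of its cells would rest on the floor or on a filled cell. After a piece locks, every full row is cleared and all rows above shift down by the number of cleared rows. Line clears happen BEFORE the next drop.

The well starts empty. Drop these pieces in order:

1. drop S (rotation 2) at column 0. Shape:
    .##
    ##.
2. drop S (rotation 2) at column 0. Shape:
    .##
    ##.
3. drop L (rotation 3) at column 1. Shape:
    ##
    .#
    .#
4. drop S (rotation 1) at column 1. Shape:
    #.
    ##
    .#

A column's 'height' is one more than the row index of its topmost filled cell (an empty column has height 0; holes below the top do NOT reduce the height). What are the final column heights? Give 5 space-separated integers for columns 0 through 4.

Drop 1: S rot2 at col 0 lands with bottom-row=0; cleared 0 line(s) (total 0); column heights now [1 2 2 0 0], max=2
Drop 2: S rot2 at col 0 lands with bottom-row=2; cleared 0 line(s) (total 0); column heights now [3 4 4 0 0], max=4
Drop 3: L rot3 at col 1 lands with bottom-row=4; cleared 0 line(s) (total 0); column heights now [3 7 7 0 0], max=7
Drop 4: S rot1 at col 1 lands with bottom-row=7; cleared 0 line(s) (total 0); column heights now [3 10 9 0 0], max=10

Answer: 3 10 9 0 0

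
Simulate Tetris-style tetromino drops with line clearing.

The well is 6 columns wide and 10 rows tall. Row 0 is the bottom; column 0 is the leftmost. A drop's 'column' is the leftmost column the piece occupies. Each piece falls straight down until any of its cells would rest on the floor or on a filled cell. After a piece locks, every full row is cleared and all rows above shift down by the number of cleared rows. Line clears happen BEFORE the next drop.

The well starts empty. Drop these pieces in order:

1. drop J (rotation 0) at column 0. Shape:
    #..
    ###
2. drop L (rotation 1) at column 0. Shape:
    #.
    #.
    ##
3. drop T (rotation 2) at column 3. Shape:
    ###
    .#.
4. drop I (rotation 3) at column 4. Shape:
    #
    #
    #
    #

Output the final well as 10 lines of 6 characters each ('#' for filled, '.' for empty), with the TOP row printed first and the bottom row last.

Answer: ......
......
......
......
....#.
#...#.
#...#.
##..#.
#..###
###.#.

Derivation:
Drop 1: J rot0 at col 0 lands with bottom-row=0; cleared 0 line(s) (total 0); column heights now [2 1 1 0 0 0], max=2
Drop 2: L rot1 at col 0 lands with bottom-row=2; cleared 0 line(s) (total 0); column heights now [5 3 1 0 0 0], max=5
Drop 3: T rot2 at col 3 lands with bottom-row=0; cleared 0 line(s) (total 0); column heights now [5 3 1 2 2 2], max=5
Drop 4: I rot3 at col 4 lands with bottom-row=2; cleared 0 line(s) (total 0); column heights now [5 3 1 2 6 2], max=6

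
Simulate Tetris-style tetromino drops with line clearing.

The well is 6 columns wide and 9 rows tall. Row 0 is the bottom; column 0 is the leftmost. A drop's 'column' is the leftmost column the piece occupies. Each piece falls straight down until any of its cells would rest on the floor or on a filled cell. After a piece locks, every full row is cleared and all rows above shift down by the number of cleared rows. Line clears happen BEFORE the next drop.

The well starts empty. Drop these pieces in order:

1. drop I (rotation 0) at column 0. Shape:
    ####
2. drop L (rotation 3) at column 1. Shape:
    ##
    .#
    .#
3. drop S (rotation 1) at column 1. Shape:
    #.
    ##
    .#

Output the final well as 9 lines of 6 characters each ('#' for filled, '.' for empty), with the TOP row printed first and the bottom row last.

Drop 1: I rot0 at col 0 lands with bottom-row=0; cleared 0 line(s) (total 0); column heights now [1 1 1 1 0 0], max=1
Drop 2: L rot3 at col 1 lands with bottom-row=1; cleared 0 line(s) (total 0); column heights now [1 4 4 1 0 0], max=4
Drop 3: S rot1 at col 1 lands with bottom-row=4; cleared 0 line(s) (total 0); column heights now [1 7 6 1 0 0], max=7

Answer: ......
......
.#....
.##...
..#...
.##...
..#...
..#...
####..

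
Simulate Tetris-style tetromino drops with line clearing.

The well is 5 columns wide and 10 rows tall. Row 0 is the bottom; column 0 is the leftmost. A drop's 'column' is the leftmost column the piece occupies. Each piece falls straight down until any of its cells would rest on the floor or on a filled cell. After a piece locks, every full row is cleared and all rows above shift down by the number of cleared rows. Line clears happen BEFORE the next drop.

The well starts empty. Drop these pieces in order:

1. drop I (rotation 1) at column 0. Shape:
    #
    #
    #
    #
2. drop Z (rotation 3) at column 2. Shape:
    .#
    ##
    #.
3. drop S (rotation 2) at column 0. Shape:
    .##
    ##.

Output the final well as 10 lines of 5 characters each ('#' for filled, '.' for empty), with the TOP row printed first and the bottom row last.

Drop 1: I rot1 at col 0 lands with bottom-row=0; cleared 0 line(s) (total 0); column heights now [4 0 0 0 0], max=4
Drop 2: Z rot3 at col 2 lands with bottom-row=0; cleared 0 line(s) (total 0); column heights now [4 0 2 3 0], max=4
Drop 3: S rot2 at col 0 lands with bottom-row=4; cleared 0 line(s) (total 0); column heights now [5 6 6 3 0], max=6

Answer: .....
.....
.....
.....
.##..
##...
#....
#..#.
#.##.
#.#..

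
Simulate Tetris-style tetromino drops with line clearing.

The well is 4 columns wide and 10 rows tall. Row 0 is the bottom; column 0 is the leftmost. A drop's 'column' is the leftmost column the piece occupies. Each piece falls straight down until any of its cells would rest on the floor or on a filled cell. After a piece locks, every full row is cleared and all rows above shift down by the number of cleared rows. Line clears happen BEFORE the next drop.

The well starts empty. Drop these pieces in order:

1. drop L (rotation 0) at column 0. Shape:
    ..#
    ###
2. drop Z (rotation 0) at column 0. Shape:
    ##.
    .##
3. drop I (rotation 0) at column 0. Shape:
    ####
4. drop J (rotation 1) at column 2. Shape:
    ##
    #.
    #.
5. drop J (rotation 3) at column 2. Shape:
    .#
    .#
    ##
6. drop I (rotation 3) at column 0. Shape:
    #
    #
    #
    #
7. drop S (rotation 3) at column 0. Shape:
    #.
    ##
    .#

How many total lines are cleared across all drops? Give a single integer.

Drop 1: L rot0 at col 0 lands with bottom-row=0; cleared 0 line(s) (total 0); column heights now [1 1 2 0], max=2
Drop 2: Z rot0 at col 0 lands with bottom-row=2; cleared 0 line(s) (total 0); column heights now [4 4 3 0], max=4
Drop 3: I rot0 at col 0 lands with bottom-row=4; cleared 1 line(s) (total 1); column heights now [4 4 3 0], max=4
Drop 4: J rot1 at col 2 lands with bottom-row=3; cleared 0 line(s) (total 1); column heights now [4 4 6 6], max=6
Drop 5: J rot3 at col 2 lands with bottom-row=6; cleared 0 line(s) (total 1); column heights now [4 4 7 9], max=9
Drop 6: I rot3 at col 0 lands with bottom-row=4; cleared 0 line(s) (total 1); column heights now [8 4 7 9], max=9
Drop 7: S rot3 at col 0 lands with bottom-row=7; cleared 0 line(s) (total 1); column heights now [10 9 7 9], max=10

Answer: 1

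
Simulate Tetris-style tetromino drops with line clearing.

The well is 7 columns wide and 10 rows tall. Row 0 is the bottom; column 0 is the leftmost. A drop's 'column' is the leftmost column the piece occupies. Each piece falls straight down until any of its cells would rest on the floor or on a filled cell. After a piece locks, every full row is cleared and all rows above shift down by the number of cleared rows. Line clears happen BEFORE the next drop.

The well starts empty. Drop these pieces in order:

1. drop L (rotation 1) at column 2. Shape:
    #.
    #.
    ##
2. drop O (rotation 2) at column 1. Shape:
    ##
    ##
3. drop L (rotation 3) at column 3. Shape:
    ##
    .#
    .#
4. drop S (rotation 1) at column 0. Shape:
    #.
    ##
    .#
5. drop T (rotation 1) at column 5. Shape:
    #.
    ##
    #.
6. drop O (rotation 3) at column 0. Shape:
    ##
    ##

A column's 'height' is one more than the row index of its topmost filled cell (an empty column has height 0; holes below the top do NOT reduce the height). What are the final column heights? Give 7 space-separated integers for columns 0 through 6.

Drop 1: L rot1 at col 2 lands with bottom-row=0; cleared 0 line(s) (total 0); column heights now [0 0 3 1 0 0 0], max=3
Drop 2: O rot2 at col 1 lands with bottom-row=3; cleared 0 line(s) (total 0); column heights now [0 5 5 1 0 0 0], max=5
Drop 3: L rot3 at col 3 lands with bottom-row=0; cleared 0 line(s) (total 0); column heights now [0 5 5 3 3 0 0], max=5
Drop 4: S rot1 at col 0 lands with bottom-row=5; cleared 0 line(s) (total 0); column heights now [8 7 5 3 3 0 0], max=8
Drop 5: T rot1 at col 5 lands with bottom-row=0; cleared 0 line(s) (total 0); column heights now [8 7 5 3 3 3 2], max=8
Drop 6: O rot3 at col 0 lands with bottom-row=8; cleared 0 line(s) (total 0); column heights now [10 10 5 3 3 3 2], max=10

Answer: 10 10 5 3 3 3 2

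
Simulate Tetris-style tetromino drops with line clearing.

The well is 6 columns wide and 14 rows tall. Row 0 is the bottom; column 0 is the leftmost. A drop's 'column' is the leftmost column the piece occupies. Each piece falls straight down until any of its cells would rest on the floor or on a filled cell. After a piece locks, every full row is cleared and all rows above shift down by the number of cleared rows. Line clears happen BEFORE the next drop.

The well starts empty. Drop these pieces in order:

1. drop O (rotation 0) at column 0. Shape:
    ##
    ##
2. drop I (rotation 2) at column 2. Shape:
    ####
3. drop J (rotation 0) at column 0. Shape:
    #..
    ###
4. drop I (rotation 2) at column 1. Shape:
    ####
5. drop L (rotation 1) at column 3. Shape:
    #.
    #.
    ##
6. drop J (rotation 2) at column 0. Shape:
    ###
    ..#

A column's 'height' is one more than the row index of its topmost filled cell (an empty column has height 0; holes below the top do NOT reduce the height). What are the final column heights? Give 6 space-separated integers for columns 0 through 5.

Answer: 5 5 5 6 4 0

Derivation:
Drop 1: O rot0 at col 0 lands with bottom-row=0; cleared 0 line(s) (total 0); column heights now [2 2 0 0 0 0], max=2
Drop 2: I rot2 at col 2 lands with bottom-row=0; cleared 1 line(s) (total 1); column heights now [1 1 0 0 0 0], max=1
Drop 3: J rot0 at col 0 lands with bottom-row=1; cleared 0 line(s) (total 1); column heights now [3 2 2 0 0 0], max=3
Drop 4: I rot2 at col 1 lands with bottom-row=2; cleared 0 line(s) (total 1); column heights now [3 3 3 3 3 0], max=3
Drop 5: L rot1 at col 3 lands with bottom-row=3; cleared 0 line(s) (total 1); column heights now [3 3 3 6 4 0], max=6
Drop 6: J rot2 at col 0 lands with bottom-row=3; cleared 0 line(s) (total 1); column heights now [5 5 5 6 4 0], max=6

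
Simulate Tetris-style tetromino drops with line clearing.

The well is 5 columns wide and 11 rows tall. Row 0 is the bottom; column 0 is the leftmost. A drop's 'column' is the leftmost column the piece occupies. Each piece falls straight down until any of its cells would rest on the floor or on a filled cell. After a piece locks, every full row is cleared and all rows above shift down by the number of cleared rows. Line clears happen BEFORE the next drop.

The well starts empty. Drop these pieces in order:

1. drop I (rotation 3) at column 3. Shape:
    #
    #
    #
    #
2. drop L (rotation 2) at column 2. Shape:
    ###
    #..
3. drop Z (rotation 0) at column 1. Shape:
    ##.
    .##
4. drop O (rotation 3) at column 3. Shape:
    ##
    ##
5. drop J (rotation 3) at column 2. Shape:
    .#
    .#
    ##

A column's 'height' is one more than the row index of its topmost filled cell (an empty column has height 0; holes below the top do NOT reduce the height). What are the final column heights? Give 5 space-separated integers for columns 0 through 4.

Answer: 0 7 9 11 8

Derivation:
Drop 1: I rot3 at col 3 lands with bottom-row=0; cleared 0 line(s) (total 0); column heights now [0 0 0 4 0], max=4
Drop 2: L rot2 at col 2 lands with bottom-row=3; cleared 0 line(s) (total 0); column heights now [0 0 5 5 5], max=5
Drop 3: Z rot0 at col 1 lands with bottom-row=5; cleared 0 line(s) (total 0); column heights now [0 7 7 6 5], max=7
Drop 4: O rot3 at col 3 lands with bottom-row=6; cleared 0 line(s) (total 0); column heights now [0 7 7 8 8], max=8
Drop 5: J rot3 at col 2 lands with bottom-row=8; cleared 0 line(s) (total 0); column heights now [0 7 9 11 8], max=11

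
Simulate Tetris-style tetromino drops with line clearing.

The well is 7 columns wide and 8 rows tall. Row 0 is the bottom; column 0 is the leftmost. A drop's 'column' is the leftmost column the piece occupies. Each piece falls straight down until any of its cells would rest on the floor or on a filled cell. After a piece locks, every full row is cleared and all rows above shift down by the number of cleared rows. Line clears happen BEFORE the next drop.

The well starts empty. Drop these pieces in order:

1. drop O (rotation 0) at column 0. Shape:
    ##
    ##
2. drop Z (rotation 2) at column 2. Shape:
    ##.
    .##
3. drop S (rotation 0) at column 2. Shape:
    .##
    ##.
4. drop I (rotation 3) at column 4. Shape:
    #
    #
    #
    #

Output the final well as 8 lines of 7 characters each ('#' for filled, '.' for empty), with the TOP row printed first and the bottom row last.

Answer: ....#..
....#..
....#..
....#..
...##..
..##...
####...
##.##..

Derivation:
Drop 1: O rot0 at col 0 lands with bottom-row=0; cleared 0 line(s) (total 0); column heights now [2 2 0 0 0 0 0], max=2
Drop 2: Z rot2 at col 2 lands with bottom-row=0; cleared 0 line(s) (total 0); column heights now [2 2 2 2 1 0 0], max=2
Drop 3: S rot0 at col 2 lands with bottom-row=2; cleared 0 line(s) (total 0); column heights now [2 2 3 4 4 0 0], max=4
Drop 4: I rot3 at col 4 lands with bottom-row=4; cleared 0 line(s) (total 0); column heights now [2 2 3 4 8 0 0], max=8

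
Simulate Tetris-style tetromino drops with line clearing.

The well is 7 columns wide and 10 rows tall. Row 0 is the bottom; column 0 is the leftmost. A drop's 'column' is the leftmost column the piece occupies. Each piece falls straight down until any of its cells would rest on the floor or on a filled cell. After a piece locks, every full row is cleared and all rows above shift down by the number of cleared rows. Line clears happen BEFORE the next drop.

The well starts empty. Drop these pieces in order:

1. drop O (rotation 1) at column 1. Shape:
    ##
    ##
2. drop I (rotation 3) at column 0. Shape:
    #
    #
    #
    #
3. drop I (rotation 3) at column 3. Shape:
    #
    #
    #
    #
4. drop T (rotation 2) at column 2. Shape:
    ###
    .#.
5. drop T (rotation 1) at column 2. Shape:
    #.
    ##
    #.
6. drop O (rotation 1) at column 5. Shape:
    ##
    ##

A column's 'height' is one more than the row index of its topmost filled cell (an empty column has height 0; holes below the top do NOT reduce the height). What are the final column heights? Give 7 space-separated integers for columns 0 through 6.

Drop 1: O rot1 at col 1 lands with bottom-row=0; cleared 0 line(s) (total 0); column heights now [0 2 2 0 0 0 0], max=2
Drop 2: I rot3 at col 0 lands with bottom-row=0; cleared 0 line(s) (total 0); column heights now [4 2 2 0 0 0 0], max=4
Drop 3: I rot3 at col 3 lands with bottom-row=0; cleared 0 line(s) (total 0); column heights now [4 2 2 4 0 0 0], max=4
Drop 4: T rot2 at col 2 lands with bottom-row=4; cleared 0 line(s) (total 0); column heights now [4 2 6 6 6 0 0], max=6
Drop 5: T rot1 at col 2 lands with bottom-row=6; cleared 0 line(s) (total 0); column heights now [4 2 9 8 6 0 0], max=9
Drop 6: O rot1 at col 5 lands with bottom-row=0; cleared 0 line(s) (total 0); column heights now [4 2 9 8 6 2 2], max=9

Answer: 4 2 9 8 6 2 2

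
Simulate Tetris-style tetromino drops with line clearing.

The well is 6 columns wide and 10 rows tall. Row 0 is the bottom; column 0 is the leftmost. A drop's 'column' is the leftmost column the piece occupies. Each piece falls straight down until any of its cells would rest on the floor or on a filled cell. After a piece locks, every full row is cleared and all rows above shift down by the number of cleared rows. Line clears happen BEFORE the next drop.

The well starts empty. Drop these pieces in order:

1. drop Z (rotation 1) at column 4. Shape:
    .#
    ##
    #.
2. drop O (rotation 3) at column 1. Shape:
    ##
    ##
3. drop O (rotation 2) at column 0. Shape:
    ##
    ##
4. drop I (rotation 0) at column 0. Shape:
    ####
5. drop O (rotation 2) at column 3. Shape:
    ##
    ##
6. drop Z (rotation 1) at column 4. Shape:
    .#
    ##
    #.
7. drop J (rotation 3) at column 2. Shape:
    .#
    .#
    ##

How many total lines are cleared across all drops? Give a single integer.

Answer: 0

Derivation:
Drop 1: Z rot1 at col 4 lands with bottom-row=0; cleared 0 line(s) (total 0); column heights now [0 0 0 0 2 3], max=3
Drop 2: O rot3 at col 1 lands with bottom-row=0; cleared 0 line(s) (total 0); column heights now [0 2 2 0 2 3], max=3
Drop 3: O rot2 at col 0 lands with bottom-row=2; cleared 0 line(s) (total 0); column heights now [4 4 2 0 2 3], max=4
Drop 4: I rot0 at col 0 lands with bottom-row=4; cleared 0 line(s) (total 0); column heights now [5 5 5 5 2 3], max=5
Drop 5: O rot2 at col 3 lands with bottom-row=5; cleared 0 line(s) (total 0); column heights now [5 5 5 7 7 3], max=7
Drop 6: Z rot1 at col 4 lands with bottom-row=7; cleared 0 line(s) (total 0); column heights now [5 5 5 7 9 10], max=10
Drop 7: J rot3 at col 2 lands with bottom-row=7; cleared 0 line(s) (total 0); column heights now [5 5 8 10 9 10], max=10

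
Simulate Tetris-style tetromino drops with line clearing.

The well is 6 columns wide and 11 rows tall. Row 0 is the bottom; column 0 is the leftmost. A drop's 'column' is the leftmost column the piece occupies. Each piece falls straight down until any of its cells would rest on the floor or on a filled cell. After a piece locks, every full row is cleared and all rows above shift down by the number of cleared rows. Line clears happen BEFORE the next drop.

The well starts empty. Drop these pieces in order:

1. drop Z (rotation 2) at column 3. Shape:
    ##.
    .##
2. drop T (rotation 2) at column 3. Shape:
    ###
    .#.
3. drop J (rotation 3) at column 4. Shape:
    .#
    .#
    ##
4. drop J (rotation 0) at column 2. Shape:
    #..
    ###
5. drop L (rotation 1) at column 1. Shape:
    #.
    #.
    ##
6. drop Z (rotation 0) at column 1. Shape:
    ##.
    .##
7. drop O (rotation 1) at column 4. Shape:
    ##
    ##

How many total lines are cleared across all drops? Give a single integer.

Drop 1: Z rot2 at col 3 lands with bottom-row=0; cleared 0 line(s) (total 0); column heights now [0 0 0 2 2 1], max=2
Drop 2: T rot2 at col 3 lands with bottom-row=2; cleared 0 line(s) (total 0); column heights now [0 0 0 4 4 4], max=4
Drop 3: J rot3 at col 4 lands with bottom-row=4; cleared 0 line(s) (total 0); column heights now [0 0 0 4 5 7], max=7
Drop 4: J rot0 at col 2 lands with bottom-row=5; cleared 0 line(s) (total 0); column heights now [0 0 7 6 6 7], max=7
Drop 5: L rot1 at col 1 lands with bottom-row=7; cleared 0 line(s) (total 0); column heights now [0 10 8 6 6 7], max=10
Drop 6: Z rot0 at col 1 lands with bottom-row=9; cleared 0 line(s) (total 0); column heights now [0 11 11 10 6 7], max=11
Drop 7: O rot1 at col 4 lands with bottom-row=7; cleared 0 line(s) (total 0); column heights now [0 11 11 10 9 9], max=11

Answer: 0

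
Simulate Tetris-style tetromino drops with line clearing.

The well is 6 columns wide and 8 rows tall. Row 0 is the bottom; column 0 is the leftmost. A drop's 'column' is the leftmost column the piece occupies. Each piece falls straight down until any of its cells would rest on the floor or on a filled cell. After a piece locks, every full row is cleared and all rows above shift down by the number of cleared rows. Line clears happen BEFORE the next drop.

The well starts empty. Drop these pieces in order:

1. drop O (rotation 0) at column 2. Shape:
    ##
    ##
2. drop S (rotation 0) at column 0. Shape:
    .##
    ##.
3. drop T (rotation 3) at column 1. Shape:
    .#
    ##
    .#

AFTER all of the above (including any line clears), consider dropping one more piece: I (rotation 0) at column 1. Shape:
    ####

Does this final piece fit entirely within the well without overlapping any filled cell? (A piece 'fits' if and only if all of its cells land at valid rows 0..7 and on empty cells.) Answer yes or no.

Drop 1: O rot0 at col 2 lands with bottom-row=0; cleared 0 line(s) (total 0); column heights now [0 0 2 2 0 0], max=2
Drop 2: S rot0 at col 0 lands with bottom-row=1; cleared 0 line(s) (total 0); column heights now [2 3 3 2 0 0], max=3
Drop 3: T rot3 at col 1 lands with bottom-row=3; cleared 0 line(s) (total 0); column heights now [2 5 6 2 0 0], max=6
Test piece I rot0 at col 1 (width 4): heights before test = [2 5 6 2 0 0]; fits = True

Answer: yes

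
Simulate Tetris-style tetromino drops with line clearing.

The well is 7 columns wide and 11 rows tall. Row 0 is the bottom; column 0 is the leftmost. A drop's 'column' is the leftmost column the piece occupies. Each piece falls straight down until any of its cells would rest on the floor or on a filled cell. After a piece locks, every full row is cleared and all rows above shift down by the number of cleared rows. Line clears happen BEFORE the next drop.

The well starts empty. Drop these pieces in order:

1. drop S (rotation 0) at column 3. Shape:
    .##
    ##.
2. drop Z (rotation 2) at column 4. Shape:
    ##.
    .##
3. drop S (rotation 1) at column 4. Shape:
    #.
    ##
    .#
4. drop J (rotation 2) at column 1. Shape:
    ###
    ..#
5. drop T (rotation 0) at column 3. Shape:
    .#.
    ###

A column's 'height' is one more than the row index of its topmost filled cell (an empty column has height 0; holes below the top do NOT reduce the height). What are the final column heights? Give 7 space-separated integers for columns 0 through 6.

Drop 1: S rot0 at col 3 lands with bottom-row=0; cleared 0 line(s) (total 0); column heights now [0 0 0 1 2 2 0], max=2
Drop 2: Z rot2 at col 4 lands with bottom-row=2; cleared 0 line(s) (total 0); column heights now [0 0 0 1 4 4 3], max=4
Drop 3: S rot1 at col 4 lands with bottom-row=4; cleared 0 line(s) (total 0); column heights now [0 0 0 1 7 6 3], max=7
Drop 4: J rot2 at col 1 lands with bottom-row=1; cleared 0 line(s) (total 0); column heights now [0 3 3 3 7 6 3], max=7
Drop 5: T rot0 at col 3 lands with bottom-row=7; cleared 0 line(s) (total 0); column heights now [0 3 3 8 9 8 3], max=9

Answer: 0 3 3 8 9 8 3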